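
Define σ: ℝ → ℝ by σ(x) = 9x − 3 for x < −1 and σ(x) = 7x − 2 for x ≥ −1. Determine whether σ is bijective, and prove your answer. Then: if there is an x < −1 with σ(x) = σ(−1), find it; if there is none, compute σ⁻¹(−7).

Both pieces are strictly increasing (slopes 9 and 7), so each is injective on its own interval.
The left piece maps (−∞, −1) onto (−∞, −12); the right piece maps [−1, ∞) onto [−9, ∞).
The images leave a gap (−12 has no preimage), so σ is not surjective, hence not bijective.
Because the two images are disjoint, no x < −1 has σ(x) = σ(−1), so we compute σ⁻¹(−7): −7 lies in [−9, ∞), so solve 7x − 2 = −7: x = (−7 + 2)/7 = −5/7.

-5/7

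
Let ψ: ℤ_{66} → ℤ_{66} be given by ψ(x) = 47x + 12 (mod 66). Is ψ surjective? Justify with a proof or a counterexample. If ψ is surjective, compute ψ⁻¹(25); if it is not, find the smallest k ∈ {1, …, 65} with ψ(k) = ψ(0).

Since gcd(47, 66) = 1, 47 is invertible modulo 66. Euclid's algorithm: 66 = 1·47 + 19, 47 = 2·19 + 9, 19 = 2·9 + 1; back-substituting gives 1 = 59·47 − 42·66, so 47⁻¹ ≡ 59 (mod 66).
For any y ∈ ℤ_{66}, x = 59(y − 12) mod 66 satisfies ψ(x) = 47·59(y − 12) + 12 ≡ y (since 47·59 ≡ 1 mod 66). So every y has a preimage.
So ψ is surjective.
Since ψ is surjective, we compute ψ⁻¹(25): solve 47x + 12 ≡ 25 (mod 66), i.e. 47x ≡ 13 (mod 66).
Multiplying by 47⁻¹ = 59 gives x ≡ 59·13 = 767 = 11·66 + 41 ≡ 41 (mod 66).
Check: ψ(41) = 47·41 + 12 = 1939 = 29·66 + 25 ≡ 25 (mod 66).

41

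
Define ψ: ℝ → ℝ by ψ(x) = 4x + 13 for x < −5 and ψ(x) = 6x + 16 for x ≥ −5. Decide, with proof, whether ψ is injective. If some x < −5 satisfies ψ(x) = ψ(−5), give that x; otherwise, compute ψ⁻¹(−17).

-27/4

Both pieces are strictly increasing (slopes 4 and 6), so each is injective on its own interval.
The left piece maps (−∞, −5) onto (−∞, −7); the right piece maps [−5, ∞) onto [−14, ∞).
These images overlap. In particular ψ(−5) = −14 (right piece), and solving 4x + 13 = −14 on the left piece gives x = −27/4 < −5.
So ψ(−27/4) = ψ(−5) with −27/4 ≠ −5, and ψ is not injective. This x = −27/4 is the requested value below −5.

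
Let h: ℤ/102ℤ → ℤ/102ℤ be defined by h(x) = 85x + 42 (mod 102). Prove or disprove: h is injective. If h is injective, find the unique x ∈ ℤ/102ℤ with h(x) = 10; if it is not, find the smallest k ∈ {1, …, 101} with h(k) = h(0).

Recall that h is injective when h(u) = h(v) forces u = v.
We have gcd(85, 102) = 17 > 1. Taking u = 0 and v = 6: h(0) = 42 and h(6) = 85·6 + 42 = 552 ≡ 42 (mod 102).
So h(0) = h(6) while 0 ≠ 6, hence h is not injective.
Since h is not injective, we find the least positive k with h(k) = h(0): this means 85k ≡ 0 (mod 102), i.e. 102 ∣ 85k. Since gcd(85, 102) = 17, dividing through by 17 this holds exactly when 6 ∣ 5k, and as gcd(5, 6) = 1, exactly when 6 ∣ k.
The smallest positive such k is 6.

6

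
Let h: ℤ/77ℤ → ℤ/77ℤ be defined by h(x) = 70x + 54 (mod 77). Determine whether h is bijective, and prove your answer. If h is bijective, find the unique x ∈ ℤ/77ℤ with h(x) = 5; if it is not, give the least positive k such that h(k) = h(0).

11

We have gcd(70, 77) = 7 > 1. Taking s = 0 and t = 11: h(0) = 54 and h(11) = 70·11 + 54 = 824 ≡ 54 (mod 77).
So h(0) = h(11) while 0 ≠ 11, therefore h is not injective, hence not bijective.
Since h is not bijective, we find the least positive k with h(k) = h(0): this means 70k ≡ 0 (mod 77), i.e. 77 ∣ 70k. Since gcd(70, 77) = 7, dividing through by 7 this holds exactly when 11 ∣ 10k, and as gcd(10, 11) = 1, exactly when 11 ∣ k.
The smallest positive such k is 11.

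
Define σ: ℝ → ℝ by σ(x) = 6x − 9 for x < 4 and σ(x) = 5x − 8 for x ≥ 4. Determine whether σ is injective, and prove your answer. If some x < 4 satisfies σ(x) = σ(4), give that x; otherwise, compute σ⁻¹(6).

Both pieces are strictly increasing (slopes 6 and 5), so each is injective on its own interval.
The left piece maps (−∞, 4) onto (−∞, 15); the right piece maps [4, ∞) onto [12, ∞).
These images overlap. In particular σ(4) = 12 (right piece), and solving 6x − 9 = 12 on the left piece gives x = 7/2 < 4.
So σ(7/2) = σ(4) with 7/2 ≠ 4, and σ is not injective. This x = 7/2 is the requested value below 4.

7/2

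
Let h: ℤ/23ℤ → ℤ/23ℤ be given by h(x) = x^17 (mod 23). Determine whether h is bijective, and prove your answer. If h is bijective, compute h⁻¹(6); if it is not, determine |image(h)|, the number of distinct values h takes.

13

Since 23 is prime, the nonzero elements of ℤ/23ℤ form a cyclic group of order 22.
As gcd(17, 22) = 1, raising to the 17th power is a bijection on this group: if u^17 ≡ v^17 then (uv^{−1})^17 = 1, and the only element of order dividing gcd(17, 22) = 1 is 1, so u = v.
With h(0) = 0 this makes h injective on all of ℤ/23ℤ, hence bijective (finite equal-size domain and codomain). In particular h is bijective.
Since h is bijective, we find the preimage of 6. The inverse of x ↦ x^17 on (ℤ/23ℤ)^× is x ↦ x^13, because 17·13 = 221 = 10·22 + 1 ≡ 1 (mod 22) and x^{22} = 1 for x ≠ 0 (Fermat). So h⁻¹(6) = 6^13 mod 23.
Repeated squaring mod 23: 6^1 ≡ 6, 6^2 ≡ 6² = 36 ≡ 13, 6^4 ≡ 13² = 169 ≡ 8, 6^8 ≡ 8² = 64 ≡ 18. Since 13 = 8 + 4 + 1, 6^13 ≡ 18·8·6: 18·8 = 144 ≡ 6, then 6·6 = 36 ≡ 13. So 6^13 ≡ 13 (mod 23).
Hence h⁻¹(6) = 13.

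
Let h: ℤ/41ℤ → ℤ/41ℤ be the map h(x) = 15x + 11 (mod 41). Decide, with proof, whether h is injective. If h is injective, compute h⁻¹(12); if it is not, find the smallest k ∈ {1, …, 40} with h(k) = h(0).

11

If h(s) = h(t), then 15s ≡ 15t (mod 41). Because gcd(15, 41) = 1, we may cancel 15 to get s ≡ t (mod 41).
Hence h is injective.
We now compute 15⁻¹ mod 41 explicitly. Euclid's algorithm: 41 = 2·15 + 11, 15 = 1·11 + 4, 11 = 2·4 + 3, 4 = 1·3 + 1; back-substituting gives 1 = 11·15 − 4·41, so 15⁻¹ ≡ 11 (mod 41).
Since h is injective, we find h⁻¹(12): we need 15x ≡ 12 − 11 ≡ 1 (mod 41). Using 15⁻¹ = 11: x ≡ 11·1 = 11, so x = 11.
Check: h(11) = 15·11 + 11 = 176 = 4·41 + 12 ≡ 12 (mod 41).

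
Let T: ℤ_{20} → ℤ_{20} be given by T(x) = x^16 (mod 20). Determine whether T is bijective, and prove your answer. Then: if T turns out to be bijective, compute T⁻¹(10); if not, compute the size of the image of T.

T(1) = 1^16 = 1.
T(3): Repeated squaring mod 20: 3^1 ≡ 3, 3^2 ≡ 3² = 9, 3^4 ≡ 9² = 81 ≡ 1, 3^8 ≡ 1² = 1, 3^16 ≡ 1² = 1. So 3^16 ≡ 1 (mod 20).
So T(1) = T(3) = 1 while 1 ≠ 3, hence T is not injective, hence not bijective.
Since T is not bijective, we determine |image(T)|. Computing x^16 mod 20 for each x (by repeated squaring, reducing mod 20 at every step), the values T(0), T(1), …, T(19) are: 0, 1, 16, 1, 16, 5, 16, 1, 16, 1, 0, 1, 16, 1, 16, 5, 16, 1, 16, 1.
The distinct values are {0, 1, 5, 16}; there are 4 of them.

4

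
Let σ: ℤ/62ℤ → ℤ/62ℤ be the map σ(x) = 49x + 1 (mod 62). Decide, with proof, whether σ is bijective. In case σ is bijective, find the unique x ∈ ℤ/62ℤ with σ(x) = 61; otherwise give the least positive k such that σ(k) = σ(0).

24

Suppose σ(x_1) = σ(x_2) in ℤ/62ℤ. Then 49x_1 + 1 ≡ 49x_2 + 1 (mod 62), thus 49(x_1 − x_2) ≡ 0 (mod 62).
Since gcd(49, 62) = 1, 49 is invertible modulo 62, thus x_1 − x_2 ≡ 0 (mod 62), i.e. x_1 = x_2.
We now compute 49⁻¹ mod 62 explicitly. Euclid's algorithm: 62 = 1·49 + 13, 49 = 3·13 + 10, 13 = 1·10 + 3, 10 = 3·3 + 1; back-substituting gives 1 = 19·49 − 15·62, so 49⁻¹ ≡ 19 (mod 62).
Then y ↦ 19(y − 1) is a two-sided inverse to σ, so every y ∈ ℤ/62ℤ has a preimage.
Thus σ is bijective.
Since σ is bijective, we find σ⁻¹(61): we need 49x ≡ 61 − 1 ≡ 60 (mod 62). Using 49⁻¹ = 19: x ≡ 19·60 = 1140 = 18·62 + 24, so x = 24.
Check: σ(24) = 49·24 + 1 = 1177 = 18·62 + 61 ≡ 61 (mod 62).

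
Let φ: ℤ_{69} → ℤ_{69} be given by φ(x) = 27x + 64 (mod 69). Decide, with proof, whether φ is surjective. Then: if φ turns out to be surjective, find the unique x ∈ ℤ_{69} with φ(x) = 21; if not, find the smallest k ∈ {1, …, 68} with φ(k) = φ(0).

23

By definition, surjectivity means every element of the codomain has a preimage under φ.
Since gcd(27, 69) = 3, we have 27x ≡ 0 (mod 3) for all x, so φ(x) ≡ 1 (mod 3).
But 0 ≢ 1 (mod 3), so 0 ∈ ℤ_{69} has no preimage. Therefore φ is not surjective.
Since φ is not surjective, we find the least positive k with φ(k) = φ(0): this means 27k ≡ 0 (mod 69), i.e. 69 ∣ 27k. Since gcd(27, 69) = 3, dividing through by 3 this holds exactly when 23 ∣ 9k, and as gcd(9, 23) = 1, exactly when 23 ∣ k.
The smallest positive such k is 23.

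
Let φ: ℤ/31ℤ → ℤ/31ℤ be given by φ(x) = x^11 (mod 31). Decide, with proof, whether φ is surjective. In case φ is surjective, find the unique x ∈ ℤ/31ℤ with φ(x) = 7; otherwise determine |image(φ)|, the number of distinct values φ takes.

20

Since 31 is prime, the nonzero elements of ℤ/31ℤ form a cyclic group of order 30.
As gcd(11, 30) = 1, raising to the 11th power is a bijection on this group: if u^11 ≡ v^11 then (uv^{−1})^11 = 1, and the only element of order dividing gcd(11, 30) = 1 is 1, so u = v.
With φ(0) = 0 this makes φ injective on all of ℤ/31ℤ, hence bijective (finite equal-size domain and codomain). In particular φ is surjective.
Since φ is surjective, we find the preimage of 7. The inverse of x ↦ x^11 on (ℤ/31ℤ)^× is x ↦ x^11, because 11·11 = 121 = 4·30 + 1 ≡ 1 (mod 30) and x^{30} = 1 for x ≠ 0 (Fermat). So φ⁻¹(7) = 7^11 mod 31.
Repeated squaring mod 31: 7^1 ≡ 7, 7^2 ≡ 7² = 49 ≡ 18, 7^4 ≡ 18² = 324 ≡ 14, 7^8 ≡ 14² = 196 ≡ 10. Since 11 = 8 + 2 + 1, 7^11 ≡ 10·18·7: 10·18 = 180 ≡ 25, then 25·7 = 175 ≡ 20. So 7^11 ≡ 20 (mod 31).
Hence φ⁻¹(7) = 20.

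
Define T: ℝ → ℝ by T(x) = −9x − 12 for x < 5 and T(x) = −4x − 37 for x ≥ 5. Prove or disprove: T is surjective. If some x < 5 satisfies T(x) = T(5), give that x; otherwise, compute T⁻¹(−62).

Both pieces are strictly decreasing (slopes −9 and −4), so each is injective on its own interval.
The left piece maps (−∞, 5) onto (−57, ∞); the right piece maps [5, ∞) onto (−∞, −57].
These images together cover ℝ, so T is surjective.
Because the two images are disjoint, no x < 5 has T(x) = T(5), so we compute T⁻¹(−62): −62 lies in (−∞, −57], so solve −4x − 37 = −62: x = (−62 + 37)/(−4) = 25/4.

25/4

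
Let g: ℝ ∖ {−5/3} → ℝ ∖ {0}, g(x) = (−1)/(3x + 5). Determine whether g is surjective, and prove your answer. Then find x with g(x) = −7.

For any y ≠ 0, solving y(3x + 5) = −1 for x gives a well-defined x ≠ −5/3. So g is surjective.
Solving g(x) = −7: cross-multiplying gives −1 = −7(3x + 5), which rearranges to 21x = −34, so x = −34/21.

-34/21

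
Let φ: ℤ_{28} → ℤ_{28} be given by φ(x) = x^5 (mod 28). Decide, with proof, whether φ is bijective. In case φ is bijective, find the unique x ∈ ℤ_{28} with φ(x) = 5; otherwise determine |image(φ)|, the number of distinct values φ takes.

21

φ(0) = 0^5 = 0.
φ(14): Repeated squaring mod 28: 14^1 ≡ 14, 14^2 ≡ 14² = 196 ≡ 0, 14^4 ≡ 0² = 0. Since 5 = 4 + 1, 14^5 ≡ 0·14: 0·14 = 0. So 14^5 ≡ 0 (mod 28).
So φ(0) = φ(14) = 0 while 0 ≠ 14, thus φ is not injective, hence not bijective.
Since φ is not bijective, we determine |image(φ)|. Computing x^5 mod 28 for each x (by repeated squaring, reducing mod 28 at every step), the values φ(0), φ(1), …, φ(27) are: 0, 1, 4, 19, 16, 17, 20, 7, 8, 25, 12, 23, 24, 13, 0, 15, 4, 5, 16, 3, 20, 21, 8, 11, 12, 9, 24, 27.
The distinct values are {0, 1, 3, 4, 5, 7, 8, 9, 11, 12, 13, 15, 16, 17, 19, 20, 21, 23, 24, 25, 27}; there are 21 of them.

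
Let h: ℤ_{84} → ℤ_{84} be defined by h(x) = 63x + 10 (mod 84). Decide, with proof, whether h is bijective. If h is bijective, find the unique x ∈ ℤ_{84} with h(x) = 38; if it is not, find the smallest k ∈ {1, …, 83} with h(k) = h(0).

4

We have gcd(63, 84) = 21 > 1. Taking x_1 = 0 and x_2 = 4: h(0) = 10 and h(4) = 63·4 + 10 = 262 ≡ 10 (mod 84).
So h(0) = h(4) while 0 ≠ 4, so h is not injective, hence not bijective.
Since h is not bijective, we find the least positive k with h(k) = h(0): this means 63k ≡ 0 (mod 84), i.e. 84 ∣ 63k. Since gcd(63, 84) = 21, dividing through by 21 this holds exactly when 4 ∣ 3k, and as gcd(3, 4) = 1, exactly when 4 ∣ k.
The smallest positive such k is 4.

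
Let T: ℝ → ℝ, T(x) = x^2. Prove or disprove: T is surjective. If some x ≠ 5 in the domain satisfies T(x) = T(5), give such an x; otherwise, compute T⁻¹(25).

Since 2 is even, x^2 ≥ 0 for all x ∈ ℝ, so −1 ∈ ℝ has no preimage. Thus T is not surjective.
For the follow-up, such an x exists: taking x = −5 ∈ ℝ gives T(−5) = 25 = T(5) with −5 ≠ 5.

-5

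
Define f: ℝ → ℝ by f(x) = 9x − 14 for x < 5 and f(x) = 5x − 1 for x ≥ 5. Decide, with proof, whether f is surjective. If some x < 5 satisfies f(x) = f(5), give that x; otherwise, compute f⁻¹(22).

Both pieces are strictly increasing (slopes 9 and 5), so each is injective on its own interval.
The left piece maps (−∞, 5) onto (−∞, 31); the right piece maps [5, ∞) onto [24, ∞).
The union (−∞, 31) ∪ [24, ∞) covers ℝ, so f is surjective.
For the follow-up: the images overlap, so an x < 5 with f(x) = f(5) exists. f(5) = 24; solving 9x − 14 = 24 for x < 5 gives x = (24 + 14)/9 = 38/9.

38/9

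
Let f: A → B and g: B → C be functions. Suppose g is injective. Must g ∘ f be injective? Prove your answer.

No. Take A = {1, 2}, B = C = {1, 2, 3}, f(1) = f(2) = 1, and g = identity (injective).
Then (g ∘ f)(1) = (g ∘ f)(2) = 1 with 1 ≠ 2, so g ∘ f is not injective.

not injective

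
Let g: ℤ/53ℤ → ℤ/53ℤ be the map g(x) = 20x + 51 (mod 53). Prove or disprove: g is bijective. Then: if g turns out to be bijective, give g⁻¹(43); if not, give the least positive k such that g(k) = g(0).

Suppose g(u) = g(v) in ℤ/53ℤ. Then 20u + 51 ≡ 20v + 51 (mod 53), thus 20(u − v) ≡ 0 (mod 53).
Since gcd(20, 53) = 1, 20 is invertible modulo 53, therefore u − v ≡ 0 (mod 53), i.e. u = v.
We now compute 20⁻¹ mod 53 explicitly. Euclid's algorithm: 53 = 2·20 + 13, 20 = 1·13 + 7, 13 = 1·7 + 6, 7 = 1·6 + 1; back-substituting gives 1 = 8·20 − 3·53, so 20⁻¹ ≡ 8 (mod 53).
For any y ∈ ℤ/53ℤ, x = 8(y − 51) mod 53 satisfies g(x) = 20·8(y − 51) + 51 ≡ y (since 20·8 ≡ 1 mod 53). So every y has a preimage.
Thus g is bijective.
Since g is bijective, we compute g⁻¹(43): solve 20x + 51 ≡ 43 (mod 53), i.e. 20x ≡ 45 (mod 53).
Multiplying by 20⁻¹ = 8 gives x ≡ 8·45 = 360 = 6·53 + 42 ≡ 42 (mod 53).
Check: g(42) = 20·42 + 51 = 891 = 16·53 + 43 ≡ 43 (mod 53).

42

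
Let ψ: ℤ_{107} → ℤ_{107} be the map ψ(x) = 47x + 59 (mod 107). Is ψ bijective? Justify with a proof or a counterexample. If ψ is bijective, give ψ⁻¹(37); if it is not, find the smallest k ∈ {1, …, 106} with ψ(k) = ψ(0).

61

Suppose ψ(s) = ψ(t) in ℤ_{107}. Then 47s + 59 ≡ 47t + 59 (mod 107), thus 47(s − t) ≡ 0 (mod 107).
Since gcd(47, 107) = 1, 47 is invertible modulo 107, thus s − t ≡ 0 (mod 107), i.e. s = t.
We now compute 47⁻¹ mod 107 explicitly. Euclid's algorithm: 107 = 2·47 + 13, 47 = 3·13 + 8, 13 = 1·8 + 5, 8 = 1·5 + 3, 5 = 1·3 + 2, 3 = 1·2 + 1; back-substituting gives 1 = 41·47 − 18·107, so 47⁻¹ ≡ 41 (mod 107).
Then y ↦ 41(y − 59) is a two-sided inverse to ψ, so every y ∈ ℤ_{107} has a preimage.
Therefore ψ is bijective.
Since ψ is bijective, we find ψ⁻¹(37): we need 47x ≡ 37 − 59 ≡ 85 (mod 107). Using 47⁻¹ = 41: x ≡ 41·85 = 3485 = 32·107 + 61, so x = 61.
Check: ψ(61) = 47·61 + 59 = 2926 = 27·107 + 37 ≡ 37 (mod 107).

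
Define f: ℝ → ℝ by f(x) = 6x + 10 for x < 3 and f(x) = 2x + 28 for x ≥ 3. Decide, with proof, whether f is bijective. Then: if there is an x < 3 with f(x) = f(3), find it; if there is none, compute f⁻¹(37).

Both pieces are strictly increasing (slopes 6 and 2), so each is injective on its own interval.
The left piece maps (−∞, 3) onto (−∞, 28); the right piece maps [3, ∞) onto [34, ∞).
The images leave a gap (28 has no preimage), so f is not surjective, hence not bijective.
Because the two images are disjoint, no x < 3 has f(x) = f(3), so we compute f⁻¹(37): 37 lies in [34, ∞), so solve 2x + 28 = 37: x = (37 − 28)/2 = 9/2.

9/2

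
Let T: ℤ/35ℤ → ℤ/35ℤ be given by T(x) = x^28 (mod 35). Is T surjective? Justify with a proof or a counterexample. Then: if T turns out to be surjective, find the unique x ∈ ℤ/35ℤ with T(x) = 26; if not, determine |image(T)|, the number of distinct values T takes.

8

T(3): Repeated squaring mod 35: 3^1 ≡ 3, 3^2 ≡ 3² = 9, 3^4 ≡ 9² = 81 ≡ 11, 3^8 ≡ 11² = 121 ≡ 16, 3^16 ≡ 16² = 256 ≡ 11. Since 28 = 16 + 8 + 4, 3^28 ≡ 11·16·11: 11·16 = 176 ≡ 1, then 1·11 = 11. So 3^28 ≡ 11 (mod 35).
T(4): Repeated squaring mod 35: 4^1 ≡ 4, 4^2 ≡ 4² = 16, 4^4 ≡ 16² = 256 ≡ 11, 4^8 ≡ 11² = 121 ≡ 16, 4^16 ≡ 16² = 256 ≡ 11. Since 28 = 16 + 8 + 4, 4^28 ≡ 11·16·11: 11·16 = 176 ≡ 1, then 1·11 = 11. So 4^28 ≡ 11 (mod 35).
So T(3) = T(4) = 11 while 3 ≠ 4, hence T is not injective.
A non-injective map from the 35-element set ℤ/35ℤ to itself takes at most 34 distinct values, so it cannot be surjective. So T is not surjective.
Since T is not surjective, we determine |image(T)|. Computing x^28 mod 35 for each x (by repeated squaring, reducing mod 35 at every step), the values T(0), T(1), …, T(34) are: 0, 1, 16, 11, 11, 30, 1, 21, 1, 16, 25, 11, 16, 1, 21, 15, 16, 11, 11, 16, 15, 21, 1, 16, 11, 25, 16, 1, 21, 1, 30, 11, 11, 16, 1.
The distinct values are {0, 1, 11, 15, 16, 21, 25, 30}; there are 8 of them.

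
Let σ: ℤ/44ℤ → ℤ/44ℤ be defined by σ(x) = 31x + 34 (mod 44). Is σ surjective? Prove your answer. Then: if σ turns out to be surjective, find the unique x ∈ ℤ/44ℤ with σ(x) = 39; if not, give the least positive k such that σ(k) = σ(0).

3

By definition, σ is surjective if every y in the codomain equals σ(x) for some x in the domain.
Since gcd(31, 44) = 1, 31 is invertible modulo 44. Euclid's algorithm: 44 = 1·31 + 13, 31 = 2·13 + 5, 13 = 2·5 + 3, 5 = 1·3 + 2, 3 = 1·2 + 1; back-substituting gives 1 = 27·31 − 19·44, so 31⁻¹ ≡ 27 (mod 44).
For any y ∈ ℤ/44ℤ, x = 27(y − 34) mod 44 satisfies σ(x) = 31·27(y − 34) + 34 ≡ y (since 31·27 ≡ 1 mod 44). So every y has a preimage.
So σ is surjective.
Since σ is surjective, we find σ⁻¹(39): we need 31x ≡ 39 − 34 ≡ 5 (mod 44). Using 31⁻¹ = 27: x ≡ 27·5 = 135 = 3·44 + 3, so x = 3.
Check: σ(3) = 31·3 + 34 = 127 = 2·44 + 39 ≡ 39 (mod 44).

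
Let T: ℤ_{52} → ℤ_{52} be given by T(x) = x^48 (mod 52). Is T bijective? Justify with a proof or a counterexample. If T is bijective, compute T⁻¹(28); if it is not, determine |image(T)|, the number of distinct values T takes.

4

T(1) = 1^48 = 1.
T(3): Repeated squaring mod 52: 3^1 ≡ 3, 3^2 ≡ 3² = 9, 3^4 ≡ 9² = 81 ≡ 29, 3^8 ≡ 29² = 841 ≡ 9, 3^16 ≡ 9² = 81 ≡ 29, 3^32 ≡ 29² = 841 ≡ 9. Since 48 = 32 + 16, 3^48 ≡ 9·29: 9·29 = 261 ≡ 1. So 3^48 ≡ 1 (mod 52).
So T(1) = T(3) = 1 while 1 ≠ 3, hence T is not injective, hence not bijective.
Since T is not bijective, we determine |image(T)|. Computing x^48 mod 52 for each x (by repeated squaring, reducing mod 52 at every step), the values T(0), T(1), …, T(51) are: 0, 1, 40, 1, 40, 1, 40, 1, 40, 1, 40, 1, 40, 13, 40, 1, 40, 1, 40, 1, 40, 1, 40, 1, 40, 1, 0, 1, 40, 1, 40, 1, 40, 1, 40, 1, 40, 1, 40, 13, 40, 1, 40, 1, 40, 1, 40, 1, 40, 1, 40, 1.
The distinct values are {0, 1, 13, 40}; there are 4 of them.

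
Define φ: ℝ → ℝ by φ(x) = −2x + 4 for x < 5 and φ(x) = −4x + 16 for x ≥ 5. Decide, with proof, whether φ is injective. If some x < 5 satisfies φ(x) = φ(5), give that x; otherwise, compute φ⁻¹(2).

4

Both pieces are strictly decreasing (slopes −2 and −4), so each is injective on its own interval.
The left piece maps (−∞, 5) onto (−6, ∞); the right piece maps [5, ∞) onto (−∞, −4].
These images overlap. In particular φ(5) = −4 (right piece), and solving −2x + 4 = −4 on the left piece gives x = 4 < 5.
So φ(4) = φ(5) with 4 ≠ 5, and φ is not injective. This x = 4 is the requested value below 5.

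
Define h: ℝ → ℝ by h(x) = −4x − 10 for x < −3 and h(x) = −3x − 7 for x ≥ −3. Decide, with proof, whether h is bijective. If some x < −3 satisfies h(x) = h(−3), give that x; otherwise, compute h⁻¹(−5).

Both pieces are strictly decreasing (slopes −4 and −3), so each is injective on its own interval.
The left piece maps (−∞, −3) onto (2, ∞); the right piece maps [−3, ∞) onto (−∞, 2].
Since 2 = 2, the images partition ℝ: h is injective and surjective, hence bijective.
Because the two images are disjoint, no x < −3 has h(x) = h(−3), so we compute h⁻¹(−5): −5 lies in (−∞, 2], so solve −3x − 7 = −5: x = (−5 + 7)/(−3) = −2/3.

-2/3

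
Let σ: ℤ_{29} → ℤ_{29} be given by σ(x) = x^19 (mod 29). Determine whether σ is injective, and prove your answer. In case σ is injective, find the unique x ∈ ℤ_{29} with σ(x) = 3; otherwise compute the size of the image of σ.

Since 29 is prime, the nonzero elements of ℤ_{29} form a cyclic group of order 28.
As gcd(19, 28) = 1, raising to the 19th power is a bijection on this group: if a^19 ≡ b^19 then (ab^{−1})^19 = 1, and the only element of order dividing gcd(19, 28) = 1 is 1, so a = b.
With σ(0) = 0 this makes σ injective on all of ℤ_{29}, hence bijective (finite equal-size domain and codomain). In particular σ is injective.
Since σ is injective, we find the preimage of 3. The inverse of x ↦ x^19 on (ℤ_{29})^× is x ↦ x^3, because 19·3 = 57 = 2·28 + 1 ≡ 1 (mod 28) and x^{28} = 1 for x ≠ 0 (Fermat). So σ⁻¹(3) = 3^3 mod 29.
Repeated squaring mod 29: 3^1 ≡ 3, 3^2 ≡ 3² = 9. Since 3 = 2 + 1, 3^3 ≡ 9·3: 9·3 = 27. So 3^3 ≡ 27 (mod 29).
Hence σ⁻¹(3) = 27.

27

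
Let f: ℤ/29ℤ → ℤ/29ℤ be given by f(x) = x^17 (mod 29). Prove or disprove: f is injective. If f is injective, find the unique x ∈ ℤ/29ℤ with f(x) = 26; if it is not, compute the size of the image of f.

Since 29 is prime, the nonzero elements of ℤ/29ℤ form a cyclic group of order 28.
As gcd(17, 28) = 1, raising to the 17th power is a bijection on this group: if u^17 ≡ v^17 then (uv^{−1})^17 = 1, and the only element of order dividing gcd(17, 28) = 1 is 1, so u = v.
With f(0) = 0 this makes f injective on all of ℤ/29ℤ, hence bijective (finite equal-size domain and codomain). In particular f is injective.
Since f is injective, we find the preimage of 26. The inverse of x ↦ x^17 on (ℤ/29ℤ)^× is x ↦ x^5, because 17·5 = 85 = 3·28 + 1 ≡ 1 (mod 28) and x^{28} = 1 for x ≠ 0 (Fermat). So f⁻¹(26) = 26^5 mod 29.
Repeated squaring mod 29: 26^1 ≡ 26, 26^2 ≡ 26² = 676 ≡ 9, 26^4 ≡ 9² = 81 ≡ 23. Since 5 = 4 + 1, 26^5 ≡ 23·26: 23·26 = 598 ≡ 18. So 26^5 ≡ 18 (mod 29).
Hence f⁻¹(26) = 18.

18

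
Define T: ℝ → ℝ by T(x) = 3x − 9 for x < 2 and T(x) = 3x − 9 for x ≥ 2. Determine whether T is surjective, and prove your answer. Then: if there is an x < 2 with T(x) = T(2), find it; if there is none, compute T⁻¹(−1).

Both pieces are strictly increasing (slopes 3 and 3), so each is injective on its own interval.
The left piece maps (−∞, 2) onto (−∞, −3); the right piece maps [2, ∞) onto [−3, ∞).
These images together cover ℝ, so T is surjective.
Because the two images are disjoint, no x < 2 has T(x) = T(2), so we compute T⁻¹(−1): −1 lies in [−3, ∞), so solve 3x − 9 = −1: x = (−1 + 9)/3 = 8/3.

8/3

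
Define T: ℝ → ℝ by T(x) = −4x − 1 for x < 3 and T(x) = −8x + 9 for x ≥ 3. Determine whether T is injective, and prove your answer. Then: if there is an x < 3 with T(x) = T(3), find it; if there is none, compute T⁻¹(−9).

Both pieces are strictly decreasing (slopes −4 and −8), so each is injective on its own interval.
The left piece maps (−∞, 3) onto (−13, ∞); the right piece maps [3, ∞) onto (−∞, −15].
These images are disjoint, so no value is attained by both pieces. Thus T is injective.
Because the two images are disjoint, no x < 3 has T(x) = T(3), so we compute T⁻¹(−9): −9 lies in (−13, ∞), so solve −4x − 1 = −9: x = (−9 + 1)/(−4) = 2.

2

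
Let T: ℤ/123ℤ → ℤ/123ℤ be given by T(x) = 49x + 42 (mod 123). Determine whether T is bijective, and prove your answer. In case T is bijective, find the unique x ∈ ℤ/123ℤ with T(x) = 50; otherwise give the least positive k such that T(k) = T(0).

83

Recall that injectivity means: for all u, v in the domain, T(u) = T(v) implies u = v.
If T(u) = T(v), then 49u ≡ 49v (mod 123). Because gcd(49, 123) = 1, we may cancel 49 to get u ≡ v (mod 123).
We now compute 49⁻¹ mod 123 explicitly. Euclid's algorithm: 123 = 2·49 + 25, 49 = 1·25 + 24, 25 = 1·24 + 1; back-substituting gives 1 = 118·49 − 47·123, so 49⁻¹ ≡ 118 (mod 123).
Then y ↦ 118(y − 42) is a two-sided inverse to T, so every y ∈ ℤ/123ℤ has a preimage.
Therefore T is bijective.
Since T is bijective, we compute T⁻¹(50): solve 49x + 42 ≡ 50 (mod 123), i.e. 49x ≡ 8 (mod 123).
Multiplying by 49⁻¹ = 118 gives x ≡ 118·8 = 944 = 7·123 + 83 ≡ 83 (mod 123).
Check: T(83) = 49·83 + 42 = 4109 = 33·123 + 50 ≡ 50 (mod 123).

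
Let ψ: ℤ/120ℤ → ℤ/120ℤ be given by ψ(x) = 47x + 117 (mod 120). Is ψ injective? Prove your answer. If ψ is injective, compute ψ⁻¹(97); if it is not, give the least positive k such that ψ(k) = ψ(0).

20

Recall: ψ is injective if ψ(x_1) = ψ(x_2) implies x_1 = x_2.
If ψ(x_1) = ψ(x_2), then 47x_1 ≡ 47x_2 (mod 120). Because gcd(47, 120) = 1, we may cancel 47 to get x_1 ≡ x_2 (mod 120).
So ψ is injective.
We now compute 47⁻¹ mod 120 explicitly. Euclid's algorithm: 120 = 2·47 + 26, 47 = 1·26 + 21, 26 = 1·21 + 5, 21 = 4·5 + 1; back-substituting gives 1 = 23·47 − 9·120, so 47⁻¹ ≡ 23 (mod 120).
Since ψ is injective, we find ψ⁻¹(97): we need 47x ≡ 97 − 117 ≡ 100 (mod 120). Using 47⁻¹ = 23: x ≡ 23·100 = 2300 = 19·120 + 20, so x = 20.
Check: ψ(20) = 47·20 + 117 = 1057 = 8·120 + 97 ≡ 97 (mod 120).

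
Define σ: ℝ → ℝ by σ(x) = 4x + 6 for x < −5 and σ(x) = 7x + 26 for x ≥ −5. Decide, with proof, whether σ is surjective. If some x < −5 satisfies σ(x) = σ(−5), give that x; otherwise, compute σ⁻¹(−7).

-33/7

Both pieces are strictly increasing (slopes 4 and 7), so each is injective on its own interval.
The left piece maps (−∞, −5) onto (−∞, −14); the right piece maps [−5, ∞) onto [−9, ∞).
The union (−∞, −14) ∪ [−9, ∞) omits the interval between −14 and −9; in particular −14 has no preimage. So σ is not surjective.
Because the two images are disjoint, no x < −5 has σ(x) = σ(−5), so we compute σ⁻¹(−7): −7 lies in [−9, ∞), so solve 7x + 26 = −7: x = (−7 − 26)/7 = −33/7.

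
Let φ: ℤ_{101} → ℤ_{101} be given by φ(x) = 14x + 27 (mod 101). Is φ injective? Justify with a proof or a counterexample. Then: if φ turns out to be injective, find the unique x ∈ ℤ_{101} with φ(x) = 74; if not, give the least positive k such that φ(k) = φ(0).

25

Suppose φ(x_1) = φ(x_2) in ℤ_{101}. Then 14x_1 + 27 ≡ 14x_2 + 27 (mod 101), thus 14(x_1 − x_2) ≡ 0 (mod 101).
Since gcd(14, 101) = 1, 14 is invertible modulo 101, therefore x_1 − x_2 ≡ 0 (mod 101), i.e. x_1 = x_2.
Hence φ is injective.
We now compute 14⁻¹ mod 101 explicitly. Euclid's algorithm: 101 = 7·14 + 3, 14 = 4·3 + 2, 3 = 1·2 + 1; back-substituting gives 1 = 65·14 − 9·101, so 14⁻¹ ≡ 65 (mod 101).
Since φ is injective, we compute φ⁻¹(74): solve 14x + 27 ≡ 74 (mod 101), i.e. 14x ≡ 47 (mod 101).
Multiplying by 14⁻¹ = 65 gives x ≡ 65·47 = 3055 = 30·101 + 25 ≡ 25 (mod 101).
Check: φ(25) = 14·25 + 27 = 377 = 3·101 + 74 ≡ 74 (mod 101).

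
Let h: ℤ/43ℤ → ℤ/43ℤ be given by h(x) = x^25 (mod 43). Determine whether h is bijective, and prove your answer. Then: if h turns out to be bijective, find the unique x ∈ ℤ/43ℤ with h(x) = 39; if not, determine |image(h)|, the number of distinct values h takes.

27

Since 43 is prime, the nonzero elements of ℤ/43ℤ form a cyclic group of order 42.
As gcd(25, 42) = 1, raising to the 25th power is a bijection on this group: if a^25 ≡ b^25 then (ab^{−1})^25 = 1, and the only element of order dividing gcd(25, 42) = 1 is 1, so a = b.
With h(0) = 0 this makes h injective on all of ℤ/43ℤ, hence bijective (finite equal-size domain and codomain). In particular h is bijective.
Since h is bijective, we find the preimage of 39. The inverse of x ↦ x^25 on (ℤ/43ℤ)^× is x ↦ x^37, because 25·37 = 925 = 22·42 + 1 ≡ 1 (mod 42) and x^{42} = 1 for x ≠ 0 (Fermat). So h⁻¹(39) = 39^37 mod 43.
Repeated squaring mod 43: 39^1 ≡ 39, 39^2 ≡ 39² = 1521 ≡ 16, 39^4 ≡ 16² = 256 ≡ 41, 39^8 ≡ 41² = 1681 ≡ 4, 39^16 ≡ 4² = 16, 39^32 ≡ 16² = 256 ≡ 41. Since 37 = 32 + 4 + 1, 39^37 ≡ 41·41·39: 41·41 = 1681 ≡ 4, then 4·39 = 156 ≡ 27. So 39^37 ≡ 27 (mod 43).
Hence h⁻¹(39) = 27.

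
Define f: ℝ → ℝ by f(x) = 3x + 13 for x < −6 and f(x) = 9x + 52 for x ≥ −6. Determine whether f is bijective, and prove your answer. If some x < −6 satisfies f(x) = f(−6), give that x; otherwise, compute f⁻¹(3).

Both pieces are strictly increasing (slopes 3 and 9), so each is injective on its own interval.
The left piece maps (−∞, −6) onto (−∞, −5); the right piece maps [−6, ∞) onto [−2, ∞).
The images leave a gap (−5 has no preimage), so f is not surjective, hence not bijective.
Because the two images are disjoint, no x < −6 has f(x) = f(−6), so we compute f⁻¹(3): 3 lies in [−2, ∞), so solve 9x + 52 = 3: x = (3 − 52)/9 = −49/9.

-49/9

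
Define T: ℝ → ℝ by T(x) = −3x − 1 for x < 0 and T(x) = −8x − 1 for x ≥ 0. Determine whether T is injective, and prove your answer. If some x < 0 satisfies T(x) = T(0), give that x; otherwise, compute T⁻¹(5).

-2

Both pieces are strictly decreasing (slopes −3 and −8), so each is injective on its own interval.
The left piece maps (−∞, 0) onto (−1, ∞); the right piece maps [0, ∞) onto (−∞, −1].
These images are disjoint, so no value is attained by both pieces. Therefore T is injective.
Because the two images are disjoint, no x < 0 has T(x) = T(0), so we compute T⁻¹(5): 5 lies in (−1, ∞), so solve −3x − 1 = 5: x = (5 + 1)/(−3) = −2.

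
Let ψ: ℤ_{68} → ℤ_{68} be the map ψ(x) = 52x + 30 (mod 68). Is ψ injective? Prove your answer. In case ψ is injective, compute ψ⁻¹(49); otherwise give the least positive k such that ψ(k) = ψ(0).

Recall that ψ is injective if ψ(x_1) = ψ(x_2) implies x_1 = x_2.
We have gcd(52, 68) = 4 > 1. Taking x_1 = 0 and x_2 = 17: ψ(0) = 30 and ψ(17) = 52·17 + 30 = 914 ≡ 30 (mod 68).
So ψ(0) = ψ(17) while 0 ≠ 17, hence ψ is not injective.
Since ψ is not injective, we find the least positive k with ψ(k) = ψ(0): this means 52k ≡ 0 (mod 68), i.e. 68 ∣ 52k. Since gcd(52, 68) = 4, dividing through by 4 this holds exactly when 17 ∣ 13k, and as gcd(13, 17) = 1, exactly when 17 ∣ k.
The smallest positive such k is 17.

17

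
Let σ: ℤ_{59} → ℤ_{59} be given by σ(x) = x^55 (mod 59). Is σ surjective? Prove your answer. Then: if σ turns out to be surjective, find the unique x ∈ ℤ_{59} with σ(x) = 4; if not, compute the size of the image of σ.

19

Since 59 is prime, the nonzero elements of ℤ_{59} form a cyclic group of order 58.
As gcd(55, 58) = 1, raising to the 55th power is a bijection on this group: if s^55 ≡ t^55 then (st^{−1})^55 = 1, and the only element of order dividing gcd(55, 58) = 1 is 1, so s = t.
With σ(0) = 0 this makes σ injective on all of ℤ_{59}, hence bijective (finite equal-size domain and codomain). In particular σ is surjective.
Since σ is surjective, we find the preimage of 4. The inverse of x ↦ x^55 on (ℤ_{59})^× is x ↦ x^19, because 55·19 = 1045 = 18·58 + 1 ≡ 1 (mod 58) and x^{58} = 1 for x ≠ 0 (Fermat). So σ⁻¹(4) = 4^19 mod 59.
Repeated squaring mod 59: 4^1 ≡ 4, 4^2 ≡ 4² = 16, 4^4 ≡ 16² = 256 ≡ 20, 4^8 ≡ 20² = 400 ≡ 46, 4^16 ≡ 46² = 2116 ≡ 51. Since 19 = 16 + 2 + 1, 4^19 ≡ 51·16·4: 51·16 = 816 ≡ 49, then 49·4 = 196 ≡ 19. So 4^19 ≡ 19 (mod 59).
Hence σ⁻¹(4) = 19.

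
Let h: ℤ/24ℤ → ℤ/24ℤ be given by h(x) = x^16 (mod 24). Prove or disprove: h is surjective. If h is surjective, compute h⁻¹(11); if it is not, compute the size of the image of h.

h(2): Repeated squaring mod 24: 2^1 ≡ 2, 2^2 ≡ 2² = 4, 2^4 ≡ 4² = 16, 2^8 ≡ 16² = 256 ≡ 16, 2^16 ≡ 16² = 256 ≡ 16. So 2^16 ≡ 16 (mod 24).
h(4): Repeated squaring mod 24: 4^1 ≡ 4, 4^2 ≡ 4² = 16, 4^4 ≡ 16² = 256 ≡ 16, 4^8 ≡ 16² = 256 ≡ 16, 4^16 ≡ 16² = 256 ≡ 16. So 4^16 ≡ 16 (mod 24).
So h(2) = h(4) = 16 while 2 ≠ 4, thus h is not injective.
A non-injective map from the 24-element set ℤ/24ℤ to itself takes at most 23 distinct values, so it cannot be surjective. Therefore h is not surjective.
Since h is not surjective, we determine |image(h)|. Computing x^16 mod 24 for each x (by repeated squaring, reducing mod 24 at every step), the values h(0), h(1), …, h(23) are: 0, 1, 16, 9, 16, 1, 0, 1, 16, 9, 16, 1, 0, 1, 16, 9, 16, 1, 0, 1, 16, 9, 16, 1.
The distinct values are {0, 1, 9, 16}; there are 4 of them.

4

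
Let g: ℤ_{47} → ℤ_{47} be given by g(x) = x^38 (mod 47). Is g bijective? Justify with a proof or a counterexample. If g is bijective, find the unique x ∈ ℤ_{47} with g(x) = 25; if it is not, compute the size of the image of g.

g(23): Repeated squaring mod 47: 23^1 ≡ 23, 23^2 ≡ 23² = 529 ≡ 12, 23^4 ≡ 12² = 144 ≡ 3, 23^8 ≡ 3² = 9, 23^16 ≡ 9² = 81 ≡ 34, 23^32 ≡ 34² = 1156 ≡ 28. Since 38 = 32 + 4 + 2, 23^38 ≡ 28·3·12: 28·3 = 84 ≡ 37, then 37·12 = 444 ≡ 21. So 23^38 ≡ 21 (mod 47).
g(24): Repeated squaring mod 47: 24^1 ≡ 24, 24^2 ≡ 24² = 576 ≡ 12, 24^4 ≡ 12² = 144 ≡ 3, 24^8 ≡ 3² = 9, 24^16 ≡ 9² = 81 ≡ 34, 24^32 ≡ 34² = 1156 ≡ 28. Since 38 = 32 + 4 + 2, 24^38 ≡ 28·3·12: 28·3 = 84 ≡ 37, then 37·12 = 444 ≡ 21. So 24^38 ≡ 21 (mod 47).
So g(23) = g(24) = 21 while 23 ≠ 24, so g is not injective, hence not bijective.
Since g is not bijective, we determine |image(g)|. Computing x^38 mod 47 for each x (by repeated squaring, reducing mod 47 at every step), the values g(0), g(1), …, g(46) are: 0, 1, 9, 42, 34, 6, 2, 3, 24, 25, 7, 4, 18, 14, 27, 17, 28, 12, 37, 8, 16, 32, 36, 21, 21, 36, 32, 16, 8, 37, 12, 28, 17, 27, 14, 18, 4, 7, 25, 24, 3, 2, 6, 34, 42, 9, 1.
The distinct values are {0, 1, 2, 3, 4, 6, 7, 8, 9, 12, 14, 16, 17, 18, 21, 24, 25, 27, 28, 32, 34, 36, 37, 42}; there are 24 of them.

24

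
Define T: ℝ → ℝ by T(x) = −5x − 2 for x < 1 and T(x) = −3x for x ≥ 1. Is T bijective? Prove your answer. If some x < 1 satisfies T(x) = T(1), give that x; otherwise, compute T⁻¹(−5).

1/5

Both pieces are strictly decreasing (slopes −5 and −3), so each is injective on its own interval.
The left piece maps (−∞, 1) onto (−7, ∞); the right piece maps [1, ∞) onto (−∞, −3].
These images overlap. In particular T(1) = −3 (right piece), and solving −5x − 2 = −3 on the left piece gives x = 1/5 < 1.
So T(1/5) = T(1) with 1/5 ≠ 1, and T is not injective, hence not bijective. This x = 1/5 is the requested value below 1.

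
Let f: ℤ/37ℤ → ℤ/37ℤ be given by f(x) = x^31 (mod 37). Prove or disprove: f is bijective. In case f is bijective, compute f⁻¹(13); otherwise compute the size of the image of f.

32

Since 37 is prime, the nonzero elements of ℤ/37ℤ form a cyclic group of order 36.
As gcd(31, 36) = 1, raising to the 31st power is a bijection on this group: if u^31 ≡ v^31 then (uv^{−1})^31 = 1, and the only element of order dividing gcd(31, 36) = 1 is 1, so u = v.
With f(0) = 0 this makes f injective on all of ℤ/37ℤ, hence bijective (finite equal-size domain and codomain). In particular f is bijective.
Since f is bijective, we find the preimage of 13. The inverse of x ↦ x^31 on (ℤ/37ℤ)^× is x ↦ x^7, because 31·7 = 217 = 6·36 + 1 ≡ 1 (mod 36) and x^{36} = 1 for x ≠ 0 (Fermat). So f⁻¹(13) = 13^7 mod 37.
Repeated squaring mod 37: 13^1 ≡ 13, 13^2 ≡ 13² = 169 ≡ 21, 13^4 ≡ 21² = 441 ≡ 34. Since 7 = 4 + 2 + 1, 13^7 ≡ 34·21·13: 34·21 = 714 ≡ 11, then 11·13 = 143 ≡ 32. So 13^7 ≡ 32 (mod 37).
Hence f⁻¹(13) = 32.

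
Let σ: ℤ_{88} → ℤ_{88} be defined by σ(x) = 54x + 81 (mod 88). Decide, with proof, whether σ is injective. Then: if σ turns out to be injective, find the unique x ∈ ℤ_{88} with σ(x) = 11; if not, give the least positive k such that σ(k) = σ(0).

We have gcd(54, 88) = 2 > 1. Taking s = 0 and t = 44: σ(0) = 81 and σ(44) = 54·44 + 81 = 2457 ≡ 81 (mod 88).
So σ(0) = σ(44) while 0 ≠ 44, hence σ is not injective.
Since σ is not injective, we find the least positive k with σ(k) = σ(0): this means 54k ≡ 0 (mod 88), i.e. 88 ∣ 54k. Since gcd(54, 88) = 2, dividing through by 2 this holds exactly when 44 ∣ 27k, and as gcd(27, 44) = 1, exactly when 44 ∣ k.
The smallest positive such k is 44.

44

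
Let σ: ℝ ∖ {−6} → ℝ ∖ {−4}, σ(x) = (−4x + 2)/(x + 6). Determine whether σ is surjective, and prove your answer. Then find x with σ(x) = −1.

8/3

For any y ≠ −4, solving y(x + 6) = −4x + 2 for x gives a well-defined x ≠ −6. So σ is surjective.
Solving σ(x) = −1: cross-multiplying gives −4x + 2 = −1(x + 6), which rearranges to −3x = −8, so x = 8/3.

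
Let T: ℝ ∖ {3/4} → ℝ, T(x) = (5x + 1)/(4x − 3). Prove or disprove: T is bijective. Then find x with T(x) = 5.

If T(x) = 5/4, cross-multiplying gives 4(5x + 1) = 5(4x − 3), which simplifies to 4 = −15 — false.  So 5/4 has no preimage and T is not surjective.
Thus T is not bijective.
Solving T(x) = 5: cross-multiplying gives 5x + 1 = 5(4x − 3), which rearranges to −15x = −16, so x = 16/15.

16/15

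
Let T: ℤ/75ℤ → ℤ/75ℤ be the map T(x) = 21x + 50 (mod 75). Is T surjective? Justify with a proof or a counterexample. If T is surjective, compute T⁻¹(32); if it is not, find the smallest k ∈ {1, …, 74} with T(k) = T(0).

25

Since gcd(21, 75) = 3, we have 21x ≡ 0 (mod 3) for all x, so T(x) ≡ 2 (mod 3).
But 0 ≢ 2 (mod 3), so 0 ∈ ℤ/75ℤ has no preimage. So T is not surjective.
Since T is not surjective, we find the least positive k with T(k) = T(0): this means 21k ≡ 0 (mod 75), i.e. 75 ∣ 21k. Since gcd(21, 75) = 3, dividing through by 3 this holds exactly when 25 ∣ 7k, and as gcd(7, 25) = 1, exactly when 25 ∣ k.
The smallest positive such k is 25.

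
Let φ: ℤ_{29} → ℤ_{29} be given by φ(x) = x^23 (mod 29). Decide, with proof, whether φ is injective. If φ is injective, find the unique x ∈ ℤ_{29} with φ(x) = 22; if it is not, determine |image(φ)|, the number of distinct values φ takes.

6

Since 29 is prime, the nonzero elements of ℤ_{29} form a cyclic group of order 28.
As gcd(23, 28) = 1, raising to the 23rd power is a bijection on this group: if x_1^23 ≡ x_2^23 then (x_1x_2^{−1})^23 = 1, and the only element of order dividing gcd(23, 28) = 1 is 1, so x_1 = x_2.
With φ(0) = 0 this makes φ injective on all of ℤ_{29}, hence bijective (finite equal-size domain and codomain). In particular φ is injective.
Since φ is injective, we find the preimage of 22. The inverse of x ↦ x^23 on (ℤ_{29})^× is x ↦ x^11, because 23·11 = 253 = 9·28 + 1 ≡ 1 (mod 28) and x^{28} = 1 for x ≠ 0 (Fermat). So φ⁻¹(22) = 22^11 mod 29.
Repeated squaring mod 29: 22^1 ≡ 22, 22^2 ≡ 22² = 484 ≡ 20, 22^4 ≡ 20² = 400 ≡ 23, 22^8 ≡ 23² = 529 ≡ 7. Since 11 = 8 + 2 + 1, 22^11 ≡ 7·20·22: 7·20 = 140 ≡ 24, then 24·22 = 528 ≡ 6. So 22^11 ≡ 6 (mod 29).
Hence φ⁻¹(22) = 6.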